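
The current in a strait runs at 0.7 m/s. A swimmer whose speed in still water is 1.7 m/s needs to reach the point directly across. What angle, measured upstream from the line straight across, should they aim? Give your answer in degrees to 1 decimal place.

24.3°

To cancel the current, the upstream component of the swimmer's velocity must equal the flow: 1.7 sin θ = 0.7.
sin θ = 0.7 / 1.7 = 0.4118.
θ = arcsin(0.4118) = 24.316°.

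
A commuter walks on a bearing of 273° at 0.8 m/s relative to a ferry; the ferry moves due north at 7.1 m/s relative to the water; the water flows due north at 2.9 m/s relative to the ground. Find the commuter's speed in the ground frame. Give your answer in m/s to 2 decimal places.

In east/north components (m/s): commuter relative to ferry = (-0.799, 0.042); ferry relative to water = (0.000, 7.100); water relative to ground = (0.000, 2.900).
Sum = (-0.799, 10.042) m/s.
Speed = |(-0.799, 10.042)| = 10.074 m/s.

10.07 m/s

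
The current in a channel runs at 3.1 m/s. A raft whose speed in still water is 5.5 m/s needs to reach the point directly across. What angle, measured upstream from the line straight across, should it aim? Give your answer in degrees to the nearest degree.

34°

To cancel the current, the upstream component of the raft's velocity must equal the flow: 5.5 sin θ = 3.1.
sin θ = 3.1 / 5.5 = 0.5636.
θ = arcsin(0.5636) = 34.308°.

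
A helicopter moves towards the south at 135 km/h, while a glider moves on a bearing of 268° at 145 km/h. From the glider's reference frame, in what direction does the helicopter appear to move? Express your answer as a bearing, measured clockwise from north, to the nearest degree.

132°

Taking east as x and north as y: helicopter velocity = (0.000, -135.000) km/h; glider velocity = (-144.912, -5.060) km/h.
Velocity of helicopter relative to glider = (0.000, -135.000) − (-144.912, -5.060) = (144.912, -129.940) km/h.
Bearing = atan2(144.91, -129.94) = 131.88° clockwise from north.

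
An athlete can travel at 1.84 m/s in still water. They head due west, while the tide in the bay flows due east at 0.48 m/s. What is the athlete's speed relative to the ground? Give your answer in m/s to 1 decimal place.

Taking east as x and north as y: velocity relative to the water = (-1.840, 0.000) m/s; the water relative to ground = (0.480, 0.000) m/s.
Velocity relative to ground = (-1.840, 0.000) + (0.480, 0.000) = (-1.360, 0.000) m/s.
Speed = |(-1.360, 0.000)| = 1.360 m/s.

1.4 m/s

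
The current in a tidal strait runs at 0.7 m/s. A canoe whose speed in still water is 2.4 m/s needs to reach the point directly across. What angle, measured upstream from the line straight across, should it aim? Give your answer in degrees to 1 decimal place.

17.0°

To cancel the current, the upstream component of the canoe's velocity must equal the flow: 2.4 sin θ = 0.7.
sin θ = 0.7 / 2.4 = 0.2917.
θ = arcsin(0.2917) = 16.958°.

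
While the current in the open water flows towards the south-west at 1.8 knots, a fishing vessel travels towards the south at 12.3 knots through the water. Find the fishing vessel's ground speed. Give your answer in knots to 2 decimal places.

13.63 knots

Taking east as x and north as y: velocity relative to the water = (0.000, -12.300) knots; the water relative to ground = (-1.273, -1.273) knots.
Velocity relative to ground = (0.000, -12.300) + (-1.273, -1.273) = (-1.273, -13.573) knots.
Speed = |(-1.273, -13.573)| = 13.632 knots.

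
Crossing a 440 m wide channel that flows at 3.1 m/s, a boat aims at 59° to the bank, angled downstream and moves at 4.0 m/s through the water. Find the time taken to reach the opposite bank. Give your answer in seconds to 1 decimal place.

128.3 s

The component of the boat's velocity perpendicular to the bank is 4.0 × sin 59° = 3.429 m/s.
The flow acts along the bank and has no component across it.
Time = 440 / 3.429 = 128.330 s.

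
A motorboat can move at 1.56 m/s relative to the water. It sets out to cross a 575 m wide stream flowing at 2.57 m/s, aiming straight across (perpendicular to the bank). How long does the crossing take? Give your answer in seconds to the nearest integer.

The component of the motorboat's velocity perpendicular to the bank is 1.56 m/s.
The current is parallel to the bank, so it does not affect the crossing time.
Time = 575 / 1.560 = 368.590 s.

369 s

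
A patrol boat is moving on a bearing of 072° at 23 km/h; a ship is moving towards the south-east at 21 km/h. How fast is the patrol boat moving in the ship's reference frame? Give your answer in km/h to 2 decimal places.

Taking east as x and north as y: patrol boat velocity = (21.874, 7.107) km/h; ship velocity = (14.849, -14.849) km/h.
Velocity of patrol boat relative to ship = (21.874, 7.107) − (14.849, -14.849) = (7.025, 21.957) km/h.
Magnitude = |(7.025, 21.957)| = 23.053 km/h.

23.05 km/h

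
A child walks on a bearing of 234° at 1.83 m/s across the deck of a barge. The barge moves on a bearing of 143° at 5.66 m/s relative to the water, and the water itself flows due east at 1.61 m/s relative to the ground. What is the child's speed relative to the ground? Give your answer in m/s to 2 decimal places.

In east/north components (m/s): child relative to barge = (-1.481, -1.076); barge relative to water = (3.406, -4.520); water relative to ground = (1.610, 0.000).
Sum = (3.536, -5.596) m/s.
Speed = |(3.536, -5.596)| = 6.619 m/s.

6.62 m/s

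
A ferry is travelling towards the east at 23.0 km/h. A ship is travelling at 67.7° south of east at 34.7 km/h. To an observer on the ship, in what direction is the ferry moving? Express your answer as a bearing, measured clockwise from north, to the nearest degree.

Taking east as x and north as y: ferry velocity = (23.000, 0.000) km/h; ship velocity = (13.167, -32.105) km/h.
Velocity of ferry relative to ship = (23.000, 0.000) − (13.167, -32.105) = (9.833, 32.105) km/h.
Bearing = atan2(9.83, 32.10) = 17.03° clockwise from north.

017°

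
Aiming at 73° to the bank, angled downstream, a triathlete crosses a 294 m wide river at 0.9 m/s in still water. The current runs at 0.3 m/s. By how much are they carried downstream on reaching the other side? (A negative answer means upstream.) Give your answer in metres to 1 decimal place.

Perpendicular speed = 0.861 m/s; crossing time = 294 / 0.861 = 341.593 s.
Net downstream speed = 0.563 m/s.
Drift = 0.563 × 341.593 = 192.363 m (downstream).

192.4 m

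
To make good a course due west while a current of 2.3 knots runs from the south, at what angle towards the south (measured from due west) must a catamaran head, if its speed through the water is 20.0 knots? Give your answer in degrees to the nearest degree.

7°

The current pushes perpendicular to the desired track; the heading must have a component into the current equal to 2.3 knots: 20.0 sin θ = 2.3.
sin θ = 0.1150, so θ = 6.604°.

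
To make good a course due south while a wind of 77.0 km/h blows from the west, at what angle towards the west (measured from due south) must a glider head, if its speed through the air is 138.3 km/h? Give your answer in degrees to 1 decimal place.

The wind pushes perpendicular to the desired track; the heading must have a component into the wind equal to 77.0 km/h: 138.3 sin θ = 77.0.
sin θ = 0.5568, so θ = 33.832°.

33.8°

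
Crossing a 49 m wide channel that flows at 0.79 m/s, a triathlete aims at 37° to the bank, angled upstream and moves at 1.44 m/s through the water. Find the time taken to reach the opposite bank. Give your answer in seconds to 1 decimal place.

The component of the triathlete's velocity perpendicular to the bank is 1.44 × sin 37° = 0.867 m/s.
The flow acts along the bank and has no component across it.
Time = 49 / 0.867 = 56.542 s.

56.5 s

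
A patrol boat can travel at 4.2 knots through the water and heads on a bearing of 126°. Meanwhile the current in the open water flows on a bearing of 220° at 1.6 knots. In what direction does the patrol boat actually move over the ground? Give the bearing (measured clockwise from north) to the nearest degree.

147°

Taking east as x and north as y: velocity relative to the water = (3.398, -2.469) knots; the water relative to ground = (-1.028, -1.226) knots.
Velocity relative to ground = (3.398, -2.469) + (-1.028, -1.226) = (2.369, -3.694) knots.
Bearing = atan2(2.37, -3.69) = 147.33° clockwise from north.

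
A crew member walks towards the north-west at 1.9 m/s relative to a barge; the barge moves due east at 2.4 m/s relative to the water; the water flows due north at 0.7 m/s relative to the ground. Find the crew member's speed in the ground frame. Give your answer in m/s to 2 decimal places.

In east/north components (m/s): crew member relative to barge = (-1.344, 1.344); barge relative to water = (2.400, 0.000); water relative to ground = (0.000, 0.700).
Sum = (1.056, 2.044) m/s.
Speed = |(1.056, 2.044)| = 2.300 m/s.

2.30 m/s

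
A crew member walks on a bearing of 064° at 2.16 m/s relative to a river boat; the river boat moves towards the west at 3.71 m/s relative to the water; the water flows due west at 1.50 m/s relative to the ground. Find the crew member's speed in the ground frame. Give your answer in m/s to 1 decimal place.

3.4 m/s

In east/north components (m/s): crew member relative to river boat = (1.941, 0.947); river boat relative to water = (-3.710, 0.000); water relative to ground = (-1.500, 0.000).
Sum = (-3.269, 0.947) m/s.
Speed = |(-3.269, 0.947)| = 3.403 m/s.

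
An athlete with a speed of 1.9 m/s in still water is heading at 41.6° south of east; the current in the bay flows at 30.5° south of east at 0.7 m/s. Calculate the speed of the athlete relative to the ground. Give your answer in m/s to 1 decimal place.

2.6 m/s

Taking east as x and north as y: velocity relative to the water = (1.421, -1.261) m/s; the water relative to ground = (0.603, -0.355) m/s.
Velocity relative to ground = (1.421, -1.261) + (0.603, -0.355) = (2.024, -1.617) m/s.
Speed = |(2.024, -1.617)| = 2.590 m/s.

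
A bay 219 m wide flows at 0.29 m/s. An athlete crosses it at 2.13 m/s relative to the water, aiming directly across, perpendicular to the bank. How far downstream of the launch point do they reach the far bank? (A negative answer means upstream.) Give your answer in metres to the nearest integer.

30 m

Perpendicular speed = 2.130 m/s; crossing time = 219 / 2.130 = 102.817 s.
Net downstream speed = 0.290 m/s.
Drift = 0.290 × 102.817 = 29.817 m (downstream).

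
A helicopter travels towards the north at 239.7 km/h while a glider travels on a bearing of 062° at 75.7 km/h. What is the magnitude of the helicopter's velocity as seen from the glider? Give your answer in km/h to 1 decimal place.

Taking east as x and north as y: helicopter velocity = (0.000, 239.700) km/h; glider velocity = (66.839, 35.539) km/h.
Velocity of helicopter relative to glider = (0.000, 239.700) − (66.839, 35.539) = (-66.839, 204.161) km/h.
Magnitude = |(-66.839, 204.161)| = 214.824 km/h.

214.8 km/h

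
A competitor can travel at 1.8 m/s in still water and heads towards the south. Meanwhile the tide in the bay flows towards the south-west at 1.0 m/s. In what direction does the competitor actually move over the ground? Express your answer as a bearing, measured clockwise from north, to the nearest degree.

196°

Taking east as x and north as y: velocity relative to the water = (0.000, -1.800) m/s; the water relative to ground = (-0.707, -0.707) m/s.
Velocity relative to ground = (0.000, -1.800) + (-0.707, -0.707) = (-0.707, -2.507) m/s.
Bearing = atan2(-0.71, -2.51) = 195.75° clockwise from north.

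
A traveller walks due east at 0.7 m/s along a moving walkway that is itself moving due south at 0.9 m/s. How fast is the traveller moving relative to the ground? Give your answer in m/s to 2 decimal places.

Taking east as x and north as y: moving walkway velocity = (0.000, -0.900) m/s; traveller velocity relative to moving walkway = (0.700, 0.000) m/s.
Velocity relative to ground = (0.000, -0.900) + (0.700, 0.000) = (0.700, -0.900) m/s.
Speed = |(0.700, -0.900)| = 1.140 m/s.

1.14 m/s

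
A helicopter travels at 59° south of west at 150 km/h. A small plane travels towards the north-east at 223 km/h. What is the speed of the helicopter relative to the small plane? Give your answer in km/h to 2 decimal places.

370.33 km/h

Taking east as x and north as y: helicopter velocity = (-77.256, -128.575) km/h; small plane velocity = (157.685, 157.685) km/h.
Velocity of helicopter relative to small plane = (-77.256, -128.575) − (157.685, 157.685) = (-234.941, -286.260) km/h.
Magnitude = |(-234.941, -286.260)| = 370.327 km/h.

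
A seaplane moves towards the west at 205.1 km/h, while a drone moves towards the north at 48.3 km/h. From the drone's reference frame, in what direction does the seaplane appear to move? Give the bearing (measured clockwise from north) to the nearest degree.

257°

Taking east as x and north as y: seaplane velocity = (-205.100, 0.000) km/h; drone velocity = (0.000, 48.300) km/h.
Velocity of seaplane relative to drone = (-205.100, 0.000) − (0.000, 48.300) = (-205.100, -48.300) km/h.
Bearing = atan2(-205.10, -48.30) = 256.75° clockwise from north.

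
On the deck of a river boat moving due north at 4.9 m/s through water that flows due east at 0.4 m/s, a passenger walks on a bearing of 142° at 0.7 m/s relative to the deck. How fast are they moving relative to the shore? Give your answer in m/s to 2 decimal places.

4.43 m/s

In east/north components (m/s): passenger relative to river boat = (0.431, -0.552); river boat relative to water = (0.000, 4.900); water relative to ground = (0.400, 0.000).
Sum = (0.831, 4.348) m/s.
Speed = |(0.831, 4.348)| = 4.427 m/s.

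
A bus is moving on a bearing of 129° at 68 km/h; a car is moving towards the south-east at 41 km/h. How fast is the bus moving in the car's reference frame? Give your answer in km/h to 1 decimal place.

Taking east as x and north as y: bus velocity = (52.846, -42.794) km/h; car velocity = (28.991, -28.991) km/h.
Velocity of bus relative to car = (52.846, -42.794) − (28.991, -28.991) = (23.855, -13.802) km/h.
Magnitude = |(23.855, -13.802)| = 27.560 km/h.

27.6 km/h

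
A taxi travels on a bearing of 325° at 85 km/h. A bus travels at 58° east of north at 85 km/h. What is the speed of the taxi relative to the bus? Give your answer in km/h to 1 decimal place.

123.3 km/h

Taking east as x and north as y: taxi velocity = (-48.754, 69.628) km/h; bus velocity = (72.084, 45.043) km/h.
Velocity of taxi relative to bus = (-48.754, 69.628) − (72.084, 45.043) = (-120.838, 24.585) km/h.
Magnitude = |(-120.838, 24.585)| = 123.314 km/h.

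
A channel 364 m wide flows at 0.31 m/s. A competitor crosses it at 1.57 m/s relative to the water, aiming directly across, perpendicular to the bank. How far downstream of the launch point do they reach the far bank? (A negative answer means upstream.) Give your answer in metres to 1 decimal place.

71.9 m

Perpendicular speed = 1.570 m/s; crossing time = 364 / 1.570 = 231.847 s.
Net downstream speed = 0.310 m/s.
Drift = 0.310 × 231.847 = 71.873 m (downstream).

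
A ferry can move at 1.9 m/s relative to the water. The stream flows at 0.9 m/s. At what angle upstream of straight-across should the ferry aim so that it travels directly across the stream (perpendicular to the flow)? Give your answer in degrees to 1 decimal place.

To cancel the current, the upstream component of the ferry's velocity must equal the flow: 1.9 sin θ = 0.9.
sin θ = 0.9 / 1.9 = 0.4737.
θ = arcsin(0.4737) = 28.274°.

28.3°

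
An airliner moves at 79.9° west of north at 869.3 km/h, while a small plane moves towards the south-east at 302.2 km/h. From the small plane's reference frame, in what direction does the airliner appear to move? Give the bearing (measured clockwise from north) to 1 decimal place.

Taking east as x and north as y: airliner velocity = (-855.829, 152.446) km/h; small plane velocity = (213.688, -213.688) km/h.
Velocity of airliner relative to small plane = (-855.829, 152.446) − (213.688, -213.688) = (-1069.516, 366.134) km/h.
Bearing = atan2(-1069.52, 366.13) = 288.90° clockwise from north.

288.9°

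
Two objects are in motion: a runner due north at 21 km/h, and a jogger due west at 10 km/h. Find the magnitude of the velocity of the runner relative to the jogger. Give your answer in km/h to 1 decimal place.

23.3 km/h

Taking east as x and north as y: runner velocity = (0.000, 21.000) km/h; jogger velocity = (-10.000, 0.000) km/h.
Velocity of runner relative to jogger = (0.000, 21.000) − (-10.000, 0.000) = (10.000, 21.000) km/h.
Magnitude = |(10.000, 21.000)| = 23.259 km/h.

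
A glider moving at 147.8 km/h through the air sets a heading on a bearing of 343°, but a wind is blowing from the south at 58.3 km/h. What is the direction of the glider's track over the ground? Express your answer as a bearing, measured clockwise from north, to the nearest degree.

Taking east as x and north as y: velocity relative to the air = (-43.213, 141.342) km/h; the air relative to ground = (0.000, 58.300) km/h.
Velocity relative to ground = (-43.213, 141.342) + (0.000, 58.300) = (-43.213, 199.642) km/h.
Bearing = atan2(-43.21, 199.64) = 347.79° clockwise from north.

348°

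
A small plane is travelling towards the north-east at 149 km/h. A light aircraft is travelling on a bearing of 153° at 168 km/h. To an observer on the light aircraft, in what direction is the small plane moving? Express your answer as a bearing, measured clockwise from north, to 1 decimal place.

Taking east as x and north as y: small plane velocity = (105.359, 105.359) km/h; light aircraft velocity = (76.270, -149.689) km/h.
Velocity of small plane relative to light aircraft = (105.359, 105.359) − (76.270, -149.689) = (29.089, 255.048) km/h.
Bearing = atan2(29.09, 255.05) = 6.51° clockwise from north.

006.5°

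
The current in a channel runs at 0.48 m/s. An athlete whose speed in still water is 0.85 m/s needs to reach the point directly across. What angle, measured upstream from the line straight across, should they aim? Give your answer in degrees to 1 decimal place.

34.4°

To cancel the current, the upstream component of the athlete's velocity must equal the flow: 0.85 sin θ = 0.48.
sin θ = 0.48 / 0.85 = 0.5647.
θ = arcsin(0.5647) = 34.382°.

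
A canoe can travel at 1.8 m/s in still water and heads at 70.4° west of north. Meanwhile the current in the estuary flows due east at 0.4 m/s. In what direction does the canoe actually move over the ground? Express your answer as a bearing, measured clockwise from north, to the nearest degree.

295°

Taking east as x and north as y: velocity relative to the water = (-1.696, 0.604) m/s; the water relative to ground = (0.400, 0.000) m/s.
Velocity relative to ground = (-1.696, 0.604) + (0.400, 0.000) = (-1.296, 0.604) m/s.
Bearing = atan2(-1.30, 0.60) = 294.99° clockwise from north.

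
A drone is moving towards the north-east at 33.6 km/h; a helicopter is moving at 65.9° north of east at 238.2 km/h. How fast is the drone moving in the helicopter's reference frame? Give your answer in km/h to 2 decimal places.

Taking east as x and north as y: drone velocity = (23.759, 23.759) km/h; helicopter velocity = (97.264, 217.437) km/h.
Velocity of drone relative to helicopter = (23.759, 23.759) − (97.264, 217.437) = (-73.506, -193.678) km/h.
Magnitude = |(-73.506, -193.678)| = 207.158 km/h.

207.16 km/h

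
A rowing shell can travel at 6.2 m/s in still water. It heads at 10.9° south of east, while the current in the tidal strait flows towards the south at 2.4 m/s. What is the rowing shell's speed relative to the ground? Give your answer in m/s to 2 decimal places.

Taking east as x and north as y: velocity relative to the water = (6.088, -1.172) m/s; the water relative to ground = (0.000, -2.400) m/s.
Velocity relative to ground = (6.088, -1.172) + (0.000, -2.400) = (6.088, -3.572) m/s.
Speed = |(6.088, -3.572)| = 7.059 m/s.

7.06 m/s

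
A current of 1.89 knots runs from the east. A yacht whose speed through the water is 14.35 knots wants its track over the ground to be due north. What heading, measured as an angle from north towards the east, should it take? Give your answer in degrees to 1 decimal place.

7.6°

The current pushes perpendicular to the desired track; the heading must have a component into the current equal to 1.89 knots: 14.35 sin θ = 1.89.
sin θ = 0.1317, so θ = 7.568°.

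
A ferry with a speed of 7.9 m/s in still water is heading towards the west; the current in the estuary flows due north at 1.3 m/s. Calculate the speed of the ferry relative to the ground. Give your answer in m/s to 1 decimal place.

Taking east as x and north as y: velocity relative to the water = (-7.900, 0.000) m/s; the water relative to ground = (0.000, 1.300) m/s.
Velocity relative to ground = (-7.900, 0.000) + (0.000, 1.300) = (-7.900, 1.300) m/s.
Speed = |(-7.900, 1.300)| = 8.006 m/s.

8.0 m/s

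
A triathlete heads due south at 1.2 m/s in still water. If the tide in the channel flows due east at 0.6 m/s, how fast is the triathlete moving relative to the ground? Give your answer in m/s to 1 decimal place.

1.3 m/s

Taking east as x and north as y: velocity relative to the water = (0.000, -1.200) m/s; the water relative to ground = (0.600, 0.000) m/s.
Velocity relative to ground = (0.000, -1.200) + (0.600, 0.000) = (0.600, -1.200) m/s.
Speed = |(0.600, -1.200)| = 1.342 m/s.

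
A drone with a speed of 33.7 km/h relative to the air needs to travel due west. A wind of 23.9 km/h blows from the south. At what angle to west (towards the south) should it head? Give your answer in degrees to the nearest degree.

45°

The wind pushes perpendicular to the desired track; the heading must have a component into the wind equal to 23.9 km/h: 33.7 sin θ = 23.9.
sin θ = 0.7092, so θ = 45.170°.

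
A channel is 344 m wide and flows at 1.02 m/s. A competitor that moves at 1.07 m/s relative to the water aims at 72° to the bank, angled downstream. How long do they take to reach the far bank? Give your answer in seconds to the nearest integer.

338 s

The component of the competitor's velocity perpendicular to the bank is 1.07 × sin 72° = 1.018 m/s.
The current is parallel to the bank, so it does not affect the crossing time.
Time = 344 / 1.018 = 338.040 s.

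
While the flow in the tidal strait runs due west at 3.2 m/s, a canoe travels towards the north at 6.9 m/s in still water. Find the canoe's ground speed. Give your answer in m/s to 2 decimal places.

7.61 m/s

Taking east as x and north as y: velocity relative to the water = (0.000, 6.900) m/s; the water relative to ground = (-3.200, 0.000) m/s.
Velocity relative to ground = (0.000, 6.900) + (-3.200, 0.000) = (-3.200, 6.900) m/s.
Speed = |(-3.200, 6.900)| = 7.606 m/s.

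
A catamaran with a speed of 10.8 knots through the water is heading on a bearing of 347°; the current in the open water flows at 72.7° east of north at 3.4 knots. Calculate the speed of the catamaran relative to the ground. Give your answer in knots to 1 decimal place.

Taking east as x and north as y: velocity relative to the water = (-2.429, 10.523) knots; the water relative to ground = (3.246, 1.011) knots.
Velocity relative to ground = (-2.429, 10.523) + (3.246, 1.011) = (0.817, 11.534) knots.
Speed = |(0.817, 11.534)| = 11.563 knots.

11.6 knots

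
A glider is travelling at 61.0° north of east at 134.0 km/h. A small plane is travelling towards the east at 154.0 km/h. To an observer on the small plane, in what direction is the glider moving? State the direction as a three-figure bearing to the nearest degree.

Taking east as x and north as y: glider velocity = (64.964, 117.199) km/h; small plane velocity = (154.000, 0.000) km/h.
Velocity of glider relative to small plane = (64.964, 117.199) − (154.000, 0.000) = (-89.036, 117.199) km/h.
Bearing = atan2(-89.04, 117.20) = 322.78° clockwise from north.

323°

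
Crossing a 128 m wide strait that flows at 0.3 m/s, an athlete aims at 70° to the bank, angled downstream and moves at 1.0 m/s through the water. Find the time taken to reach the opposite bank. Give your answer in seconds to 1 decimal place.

136.2 s

The component of the athlete's velocity perpendicular to the bank is 1.0 × sin 70° = 0.940 m/s.
Only the cross-stream component determines the crossing time; the current contributes nothing perpendicular to the bank.
Time = 128 / 0.940 = 136.215 s.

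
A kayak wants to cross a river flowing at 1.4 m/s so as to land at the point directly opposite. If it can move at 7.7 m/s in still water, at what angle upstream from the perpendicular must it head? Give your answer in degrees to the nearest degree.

To cancel the current, the upstream component of the kayak's velocity must equal the flow: 7.7 sin θ = 1.4.
sin θ = 1.4 / 7.7 = 0.1818.
θ = arcsin(0.1818) = 10.476°.

10°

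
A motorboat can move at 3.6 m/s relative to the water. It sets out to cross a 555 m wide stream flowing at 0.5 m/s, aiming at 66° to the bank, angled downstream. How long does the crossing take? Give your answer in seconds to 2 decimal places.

The component of the motorboat's velocity perpendicular to the bank is 3.6 × sin 66° = 3.289 m/s.
The flow acts along the bank and has no component across it.
Time = 555 / 3.289 = 168.756 s.

168.76 s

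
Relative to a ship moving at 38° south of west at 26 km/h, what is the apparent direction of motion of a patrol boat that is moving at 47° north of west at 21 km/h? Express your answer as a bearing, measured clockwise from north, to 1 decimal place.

011.1°

Taking east as x and north as y: patrol boat velocity = (-14.322, 15.358) km/h; ship velocity = (-20.488, -16.007) km/h.
Velocity of patrol boat relative to ship = (-14.322, 15.358) − (-20.488, -16.007) = (6.166, 31.366) km/h.
Bearing = atan2(6.17, 31.37) = 11.12° clockwise from north.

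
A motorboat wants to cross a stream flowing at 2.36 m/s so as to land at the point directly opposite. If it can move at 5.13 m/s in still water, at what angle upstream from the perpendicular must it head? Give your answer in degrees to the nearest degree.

To cancel the current, the upstream component of the motorboat's velocity must equal the flow: 5.13 sin θ = 2.36.
sin θ = 2.36 / 5.13 = 0.4600.
θ = arcsin(0.4600) = 27.390°.

27°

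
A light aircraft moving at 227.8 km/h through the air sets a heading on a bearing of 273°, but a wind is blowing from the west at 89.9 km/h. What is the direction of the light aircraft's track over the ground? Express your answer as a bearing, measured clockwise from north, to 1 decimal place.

Taking east as x and north as y: velocity relative to the air = (-227.488, 11.922) km/h; the air relative to ground = (89.900, 0.000) km/h.
Velocity relative to ground = (-227.488, 11.922) + (89.900, 0.000) = (-137.588, 11.922) km/h.
Bearing = atan2(-137.59, 11.92) = 274.95° clockwise from north.

275.0°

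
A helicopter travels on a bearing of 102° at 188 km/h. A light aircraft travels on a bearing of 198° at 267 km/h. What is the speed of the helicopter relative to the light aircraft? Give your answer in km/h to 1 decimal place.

Taking east as x and north as y: helicopter velocity = (183.892, -39.087) km/h; light aircraft velocity = (-82.508, -253.932) km/h.
Velocity of helicopter relative to light aircraft = (183.892, -39.087) − (-82.508, -253.932) = (266.399, 214.845) km/h.
Magnitude = |(266.399, 214.845)| = 342.238 km/h.

342.2 km/h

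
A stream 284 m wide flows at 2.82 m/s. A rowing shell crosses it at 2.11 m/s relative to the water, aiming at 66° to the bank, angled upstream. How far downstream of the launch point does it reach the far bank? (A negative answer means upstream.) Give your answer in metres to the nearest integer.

Perpendicular speed = 1.928 m/s; crossing time = 284 / 1.928 = 147.335 s.
Net downstream speed = 1.962 m/s.
Drift = 1.962 × 147.335 = 289.040 m (downstream).

289 m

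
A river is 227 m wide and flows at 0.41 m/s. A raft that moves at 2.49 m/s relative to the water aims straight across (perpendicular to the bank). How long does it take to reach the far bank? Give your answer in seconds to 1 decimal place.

91.2 s

The component of the raft's velocity perpendicular to the bank is 2.49 m/s.
The flow acts along the bank and has no component across it.
Time = 227 / 2.490 = 91.165 s.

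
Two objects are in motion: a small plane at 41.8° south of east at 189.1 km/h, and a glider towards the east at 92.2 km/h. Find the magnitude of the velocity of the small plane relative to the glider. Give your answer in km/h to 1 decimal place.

135.1 km/h

Taking east as x and north as y: small plane velocity = (140.970, -126.041) km/h; glider velocity = (92.200, 0.000) km/h.
Velocity of small plane relative to glider = (140.970, -126.041) − (92.200, 0.000) = (48.770, -126.041) km/h.
Magnitude = |(48.770, -126.041)| = 135.148 km/h.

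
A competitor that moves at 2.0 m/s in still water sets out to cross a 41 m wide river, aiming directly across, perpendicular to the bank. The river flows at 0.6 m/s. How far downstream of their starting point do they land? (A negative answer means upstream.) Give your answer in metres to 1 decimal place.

Perpendicular speed = 2.000 m/s; crossing time = 41 / 2.000 = 20.500 s.
Net downstream speed = 0.600 m/s.
Drift = 0.600 × 20.500 = 12.300 m (downstream).

12.3 m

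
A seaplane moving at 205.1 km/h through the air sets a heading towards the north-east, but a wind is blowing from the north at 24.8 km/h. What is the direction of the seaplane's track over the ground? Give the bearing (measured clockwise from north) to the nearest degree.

Taking east as x and north as y: velocity relative to the air = (145.028, 145.028) km/h; the air relative to ground = (0.000, -24.800) km/h.
Velocity relative to ground = (145.028, 145.028) + (0.000, -24.800) = (145.028, 120.228) km/h.
Bearing = atan2(145.03, 120.23) = 50.34° clockwise from north.

050°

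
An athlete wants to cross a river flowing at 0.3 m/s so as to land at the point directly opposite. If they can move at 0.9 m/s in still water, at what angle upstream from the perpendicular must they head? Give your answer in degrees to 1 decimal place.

To cancel the current, the upstream component of the athlete's velocity must equal the flow: 0.9 sin θ = 0.3.
sin θ = 0.3 / 0.9 = 0.3333.
θ = arcsin(0.3333) = 19.471°.

19.5°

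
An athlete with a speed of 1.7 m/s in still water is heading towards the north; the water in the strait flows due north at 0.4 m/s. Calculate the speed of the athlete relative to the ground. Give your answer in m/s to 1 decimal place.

2.1 m/s

Taking east as x and north as y: velocity relative to the water = (0.000, 1.700) m/s; the water relative to ground = (0.000, 0.400) m/s.
Velocity relative to ground = (0.000, 1.700) + (0.000, 0.400) = (0.000, 2.100) m/s.
Speed = |(0.000, 2.100)| = 2.100 m/s.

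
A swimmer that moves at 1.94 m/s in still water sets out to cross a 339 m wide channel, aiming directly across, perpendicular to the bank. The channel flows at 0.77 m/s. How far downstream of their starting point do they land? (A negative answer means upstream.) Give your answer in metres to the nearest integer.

Perpendicular speed = 1.940 m/s; crossing time = 339 / 1.940 = 174.742 s.
Net downstream speed = 0.770 m/s.
Drift = 0.770 × 174.742 = 134.552 m (downstream).

135 m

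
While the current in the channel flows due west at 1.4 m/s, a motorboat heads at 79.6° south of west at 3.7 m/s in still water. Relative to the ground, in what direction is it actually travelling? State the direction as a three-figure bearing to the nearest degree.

210°

Taking east as x and north as y: velocity relative to the water = (-0.668, -3.639) m/s; the water relative to ground = (-1.400, 0.000) m/s.
Velocity relative to ground = (-0.668, -3.639) + (-1.400, 0.000) = (-2.068, -3.639) m/s.
Bearing = atan2(-2.07, -3.64) = 209.61° clockwise from north.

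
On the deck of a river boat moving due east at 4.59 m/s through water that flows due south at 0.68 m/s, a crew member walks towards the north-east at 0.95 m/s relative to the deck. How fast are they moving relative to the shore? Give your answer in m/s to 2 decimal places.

5.26 m/s

In east/north components (m/s): crew member relative to river boat = (0.672, 0.672); river boat relative to water = (4.590, 0.000); water relative to ground = (0.000, -0.680).
Sum = (5.262, -0.008) m/s.
Speed = |(5.262, -0.008)| = 5.262 m/s.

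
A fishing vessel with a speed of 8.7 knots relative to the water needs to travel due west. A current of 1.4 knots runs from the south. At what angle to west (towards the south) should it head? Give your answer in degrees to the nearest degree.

9°

The current pushes perpendicular to the desired track; the heading must have a component into the current equal to 1.4 knots: 8.7 sin θ = 1.4.
sin θ = 0.1609, so θ = 9.260°.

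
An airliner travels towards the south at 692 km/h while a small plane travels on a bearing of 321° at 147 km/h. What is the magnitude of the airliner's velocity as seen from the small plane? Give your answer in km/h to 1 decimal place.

Taking east as x and north as y: airliner velocity = (0.000, -692.000) km/h; small plane velocity = (-92.510, 114.240) km/h.
Velocity of airliner relative to small plane = (0.000, -692.000) − (-92.510, 114.240) = (92.510, -806.240) km/h.
Magnitude = |(92.510, -806.240)| = 811.531 km/h.

811.5 km/h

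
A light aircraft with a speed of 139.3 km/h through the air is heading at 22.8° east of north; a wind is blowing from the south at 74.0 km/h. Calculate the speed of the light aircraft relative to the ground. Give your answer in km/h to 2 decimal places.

209.49 km/h

Taking east as x and north as y: velocity relative to the air = (53.981, 128.416) km/h; the air relative to ground = (0.000, 74.000) km/h.
Velocity relative to ground = (53.981, 128.416) + (0.000, 74.000) = (53.981, 202.416) km/h.
Speed = |(53.981, 202.416)| = 209.490 km/h.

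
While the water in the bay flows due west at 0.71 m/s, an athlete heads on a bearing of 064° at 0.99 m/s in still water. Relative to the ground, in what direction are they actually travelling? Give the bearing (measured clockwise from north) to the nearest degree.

Taking east as x and north as y: velocity relative to the water = (0.890, 0.434) m/s; the water relative to ground = (-0.710, 0.000) m/s.
Velocity relative to ground = (0.890, 0.434) + (-0.710, 0.000) = (0.180, 0.434) m/s.
Bearing = atan2(0.18, 0.43) = 22.50° clockwise from north.

023°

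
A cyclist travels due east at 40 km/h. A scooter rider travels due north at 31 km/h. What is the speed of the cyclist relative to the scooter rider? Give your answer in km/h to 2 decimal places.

Taking east as x and north as y: cyclist velocity = (40.000, 0.000) km/h; scooter rider velocity = (0.000, 31.000) km/h.
Velocity of cyclist relative to scooter rider = (40.000, 0.000) − (0.000, 31.000) = (40.000, -31.000) km/h.
Magnitude = |(40.000, -31.000)| = 50.606 km/h.

50.61 km/h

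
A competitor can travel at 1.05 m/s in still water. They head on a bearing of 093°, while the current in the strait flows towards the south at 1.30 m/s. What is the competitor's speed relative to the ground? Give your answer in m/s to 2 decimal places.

Taking east as x and north as y: velocity relative to the water = (1.049, -0.055) m/s; the water relative to ground = (0.000, -1.300) m/s.
Velocity relative to ground = (1.049, -0.055) + (0.000, -1.300) = (1.049, -1.355) m/s.
Speed = |(1.049, -1.355)| = 1.713 m/s.

1.71 m/s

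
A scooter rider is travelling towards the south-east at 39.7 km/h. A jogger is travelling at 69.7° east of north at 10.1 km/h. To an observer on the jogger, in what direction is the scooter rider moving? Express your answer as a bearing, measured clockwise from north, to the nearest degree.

150°

Taking east as x and north as y: scooter rider velocity = (28.072, -28.072) km/h; jogger velocity = (9.473, 3.504) km/h.
Velocity of scooter rider relative to jogger = (28.072, -28.072) − (9.473, 3.504) = (18.599, -31.576) km/h.
Bearing = atan2(18.60, -31.58) = 149.50° clockwise from north.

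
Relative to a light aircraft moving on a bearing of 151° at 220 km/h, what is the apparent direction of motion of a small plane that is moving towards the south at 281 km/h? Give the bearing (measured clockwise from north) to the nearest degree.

Taking east as x and north as y: small plane velocity = (0.000, -281.000) km/h; light aircraft velocity = (106.658, -192.416) km/h.
Velocity of small plane relative to light aircraft = (0.000, -281.000) − (106.658, -192.416) = (-106.658, -88.584) km/h.
Bearing = atan2(-106.66, -88.58) = 230.29° clockwise from north.

230°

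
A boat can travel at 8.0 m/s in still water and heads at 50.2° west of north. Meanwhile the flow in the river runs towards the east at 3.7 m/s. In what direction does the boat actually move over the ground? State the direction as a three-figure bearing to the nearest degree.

Taking east as x and north as y: velocity relative to the water = (-6.146, 5.121) m/s; the water relative to ground = (3.700, 0.000) m/s.
Velocity relative to ground = (-6.146, 5.121) + (3.700, 0.000) = (-2.446, 5.121) m/s.
Bearing = atan2(-2.45, 5.12) = 334.47° clockwise from north.

334°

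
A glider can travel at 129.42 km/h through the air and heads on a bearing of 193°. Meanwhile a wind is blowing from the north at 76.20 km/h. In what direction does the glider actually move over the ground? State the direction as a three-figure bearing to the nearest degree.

188°

Taking east as x and north as y: velocity relative to the air = (-29.113, -126.103) km/h; the air relative to ground = (0.000, -76.200) km/h.
Velocity relative to ground = (-29.113, -126.103) + (0.000, -76.200) = (-29.113, -202.303) km/h.
Bearing = atan2(-29.11, -202.30) = 188.19° clockwise from north.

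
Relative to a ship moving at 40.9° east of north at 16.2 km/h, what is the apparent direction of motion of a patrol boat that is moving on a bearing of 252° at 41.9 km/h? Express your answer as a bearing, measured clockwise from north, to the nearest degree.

243°

Taking east as x and north as y: patrol boat velocity = (-39.849, -12.948) km/h; ship velocity = (10.607, 12.245) km/h.
Velocity of patrol boat relative to ship = (-39.849, -12.948) − (10.607, 12.245) = (-50.456, -25.193) km/h.
Bearing = atan2(-50.46, -25.19) = 243.47° clockwise from north.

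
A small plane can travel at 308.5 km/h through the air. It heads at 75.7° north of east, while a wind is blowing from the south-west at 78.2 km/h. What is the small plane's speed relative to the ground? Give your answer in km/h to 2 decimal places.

Taking east as x and north as y: velocity relative to the air = (76.199, 298.941) km/h; the air relative to ground = (55.296, 55.296) km/h.
Velocity relative to ground = (76.199, 298.941) + (55.296, 55.296) = (131.495, 354.237) km/h.
Speed = |(131.495, 354.237)| = 377.856 km/h.

377.86 km/h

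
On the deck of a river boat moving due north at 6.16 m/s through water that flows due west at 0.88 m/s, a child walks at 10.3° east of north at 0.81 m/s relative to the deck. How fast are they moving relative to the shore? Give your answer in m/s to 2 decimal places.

In east/north components (m/s): child relative to river boat = (0.145, 0.797); river boat relative to water = (0.000, 6.160); water relative to ground = (-0.880, 0.000).
Sum = (-0.735, 6.957) m/s.
Speed = |(-0.735, 6.957)| = 6.996 m/s.

7.00 m/s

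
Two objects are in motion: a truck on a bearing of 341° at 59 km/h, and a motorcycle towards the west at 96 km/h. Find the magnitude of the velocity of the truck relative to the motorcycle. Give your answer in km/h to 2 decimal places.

94.92 km/h

Taking east as x and north as y: truck velocity = (-19.209, 55.786) km/h; motorcycle velocity = (-96.000, 0.000) km/h.
Velocity of truck relative to motorcycle = (-19.209, 55.786) − (-96.000, 0.000) = (76.791, 55.786) km/h.
Magnitude = |(76.791, 55.786)| = 94.916 km/h.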